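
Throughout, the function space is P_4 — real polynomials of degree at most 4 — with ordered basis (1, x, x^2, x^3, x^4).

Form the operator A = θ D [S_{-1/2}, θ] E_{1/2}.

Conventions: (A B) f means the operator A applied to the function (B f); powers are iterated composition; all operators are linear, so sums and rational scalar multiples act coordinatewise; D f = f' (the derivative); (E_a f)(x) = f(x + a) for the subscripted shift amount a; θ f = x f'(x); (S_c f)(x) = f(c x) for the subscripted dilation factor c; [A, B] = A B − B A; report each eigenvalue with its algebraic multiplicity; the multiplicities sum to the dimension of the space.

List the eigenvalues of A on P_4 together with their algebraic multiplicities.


λ = 0 (multiplicity 5)

image of 1: 0
image of x: 0
image of x^2: 0
image of x^3: 0
image of x^4: 0
the matrix is upper triangular; its diagonal is (0, 0, 0, 0, 0)
for a triangular matrix the eigenvalues are the diagonal entries, with algebraic multiplicity their repetition count


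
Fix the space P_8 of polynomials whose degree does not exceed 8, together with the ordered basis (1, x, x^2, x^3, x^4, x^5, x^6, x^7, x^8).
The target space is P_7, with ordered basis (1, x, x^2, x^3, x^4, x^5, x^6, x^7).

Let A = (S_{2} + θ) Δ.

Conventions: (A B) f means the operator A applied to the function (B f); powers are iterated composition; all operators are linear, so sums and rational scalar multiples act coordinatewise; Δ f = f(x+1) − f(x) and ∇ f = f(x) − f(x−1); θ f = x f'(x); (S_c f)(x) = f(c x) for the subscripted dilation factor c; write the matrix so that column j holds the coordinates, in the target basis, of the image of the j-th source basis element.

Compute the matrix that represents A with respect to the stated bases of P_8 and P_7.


image of 1: 0
image of x: 1
image of x^2: 6x + 1
image of x^3: 18x^2 + 9x + 1
image of x^4: 44x^3 + 36x^2 + 12x + 1
image of x^5: 100x^4 + 110x^3 + 60x^2 + 15x + 1
image of x^6: 222x^5 + 300x^4 + 220x^3 + 90x^2 + 18x + 1
image of x^7: 490x^6 + 777x^5 + 700x^4 + 385x^3 + 126x^2 + 21x + 1
image of x^8: 1080x^7 + 1960x^6 + 2072x^5 + 1400x^4 + 616x^3 + 168x^2 + 24x + 1
each image's coordinates form column j of the matrix

the matrix is [[0, 1, 1, 1, 1, 1, 1, 1, 1]; [0, 0, 6, 9, 12, 15, 18, 21, 24]; [0, 0, 0, 18, 36, 60, 90, 126, 168]; [0, 0, 0, 0, 44, 110, 220, 385, 616]; [0, 0, 0, 0, 0, 100, 300, 700, 1400]; [0, 0, 0, 0, 0, 0, 222, 777, 2072]; [0, 0, 0, 0, 0, 0, 0, 490, 1960]; [0, 0, 0, 0, 0, 0, 0, 0, 1080]] (rows listed top to bottom)


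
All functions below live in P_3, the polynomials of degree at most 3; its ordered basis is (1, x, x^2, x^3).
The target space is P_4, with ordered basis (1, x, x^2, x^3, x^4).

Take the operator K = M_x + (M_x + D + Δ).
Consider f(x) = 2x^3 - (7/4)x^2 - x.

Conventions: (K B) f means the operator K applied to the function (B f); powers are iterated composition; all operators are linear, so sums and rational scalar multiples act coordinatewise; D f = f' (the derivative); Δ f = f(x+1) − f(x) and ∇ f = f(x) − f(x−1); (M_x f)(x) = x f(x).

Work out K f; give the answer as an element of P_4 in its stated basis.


M_x f = 2x^4 - (7/4)x^3 - x^2
M_x f = 2x^4 - (7/4)x^3 - x^2
D f = 6x^2 - (7/2)x - 1
Δ f = 6x^2 + (5/2)x - 3/4
(M_x + D + Δ) f = 2x^4 - (7/4)x^3 + 11x^2 - x - 7/4
(M_x + (M_x + D + Δ)) f = 4x^4 - (7/2)x^3 + 10x^2 - x - 7/4

g(x) = 4x^4 - (7/2)x^3 + 10x^2 - x - 7/4


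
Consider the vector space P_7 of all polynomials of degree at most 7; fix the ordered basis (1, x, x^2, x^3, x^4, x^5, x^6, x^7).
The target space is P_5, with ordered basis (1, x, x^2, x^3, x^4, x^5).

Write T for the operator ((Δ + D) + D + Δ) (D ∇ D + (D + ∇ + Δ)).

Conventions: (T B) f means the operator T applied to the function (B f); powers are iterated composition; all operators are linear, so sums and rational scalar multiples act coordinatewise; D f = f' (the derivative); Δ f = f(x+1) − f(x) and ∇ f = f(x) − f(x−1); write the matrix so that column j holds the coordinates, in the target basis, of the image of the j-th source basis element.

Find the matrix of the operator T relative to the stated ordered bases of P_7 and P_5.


the matrix is [[0, 0, 24, 18, 152, -50, 524, -154]; [0, 0, 0, 72, 72, 760, -300, 3668]; [0, 0, 0, 0, 144, 180, 2280, -1050]; [0, 0, 0, 0, 0, 240, 360, 5320]; [0, 0, 0, 0, 0, 0, 360, 630]; [0, 0, 0, 0, 0, 0, 0, 504]] (rows listed top to bottom)

image of 1: 0
image of x: 0
image of x^2: 24
image of x^3: 72x + 18
image of x^4: 144x^2 + 72x + 152
image of x^5: 240x^3 + 180x^2 + 760x - 50
image of x^6: 360x^4 + 360x^3 + 2280x^2 - 300x + 524
image of x^7: 504x^5 + 630x^4 + 5320x^3 - 1050x^2 + 3668x - 154
each image's coordinates form column j of the matrix


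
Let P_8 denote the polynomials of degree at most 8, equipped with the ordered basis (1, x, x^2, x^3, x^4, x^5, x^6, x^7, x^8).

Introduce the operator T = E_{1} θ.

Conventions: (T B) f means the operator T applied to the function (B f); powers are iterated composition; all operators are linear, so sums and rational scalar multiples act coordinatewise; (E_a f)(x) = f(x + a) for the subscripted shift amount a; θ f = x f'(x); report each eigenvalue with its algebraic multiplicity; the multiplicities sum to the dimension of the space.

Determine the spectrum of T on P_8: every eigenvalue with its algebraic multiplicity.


image of 1: 0
image of x: x + 1
image of x^2: 2x^2 + 4x + 2
image of x^3: 3x^3 + 9x^2 + 9x + 3
image of x^4: 4x^4 + 16x^3 + 24x^2 + 16x + 4
image of x^5: 5x^5 + 25x^4 + 50x^3 + 50x^2 + 25x + 5
image of x^6: 6x^6 + 36x^5 + 90x^4 + 120x^3 + 90x^2 + 36x + 6
image of x^7: 7x^7 + 49x^6 + 147x^5 + 245x^4 + 245x^3 + 147x^2 + 49x + 7
image of x^8: 8x^8 + 64x^7 + 224x^6 + 448x^5 + 560x^4 + 448x^3 + 224x^2 + 64x + 8
the matrix is upper triangular; its diagonal is (0, 1, 2, 3, 4, 5, 6, 7, 8)
for a triangular matrix the eigenvalues are the diagonal entries, with algebraic multiplicity their repetition count

λ = 0 (multiplicity 1), λ = 1 (multiplicity 1), λ = 2 (multiplicity 1), λ = 3 (multiplicity 1), λ = 4 (multiplicity 1), λ = 5 (multiplicity 1), λ = 6 (multiplicity 1), λ = 7 (multiplicity 1), λ = 8 (multiplicity 1)


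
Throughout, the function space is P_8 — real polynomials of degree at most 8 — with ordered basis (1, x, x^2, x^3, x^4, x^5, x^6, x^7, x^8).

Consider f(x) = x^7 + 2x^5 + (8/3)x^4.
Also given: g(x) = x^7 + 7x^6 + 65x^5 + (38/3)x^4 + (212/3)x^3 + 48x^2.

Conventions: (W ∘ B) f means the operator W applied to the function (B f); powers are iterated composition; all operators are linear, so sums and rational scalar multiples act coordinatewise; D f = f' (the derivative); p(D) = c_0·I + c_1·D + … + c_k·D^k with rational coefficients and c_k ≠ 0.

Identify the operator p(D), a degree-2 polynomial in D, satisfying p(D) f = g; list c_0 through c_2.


p(D) = I + D + (3/2)·D^2, i.e. c_0 = 1, c_1 = 1, c_2 = 3/2

D^0 f = x^7 + 2x^5 + (8/3)x^4
D^1 f = 7x^6 + 10x^4 + (32/3)x^3
D^2 f = 42x^5 + 40x^3 + 32x^2
matching coefficients of g against c_0 f + c_1 Df + … from the top degree down determines the c_i
solution: c_0 = 1, c_1 = 1, c_2 = 3/2


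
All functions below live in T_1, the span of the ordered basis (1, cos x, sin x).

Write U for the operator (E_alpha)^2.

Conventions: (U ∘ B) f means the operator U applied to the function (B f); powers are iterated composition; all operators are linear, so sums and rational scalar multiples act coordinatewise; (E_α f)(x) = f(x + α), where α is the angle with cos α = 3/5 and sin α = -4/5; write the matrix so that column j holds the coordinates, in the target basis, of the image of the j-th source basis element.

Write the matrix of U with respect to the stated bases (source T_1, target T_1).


image of 1: 1
image of cos x: -(7/25)cos x + (24/25)sin x
image of sin x: -(24/25)cos x - (7/25)sin x
each image's coordinates form column j of the matrix

the matrix is [[1, 0, 0]; [0, -7/25, -24/25]; [0, 24/25, -7/25]] (rows listed top to bottom)


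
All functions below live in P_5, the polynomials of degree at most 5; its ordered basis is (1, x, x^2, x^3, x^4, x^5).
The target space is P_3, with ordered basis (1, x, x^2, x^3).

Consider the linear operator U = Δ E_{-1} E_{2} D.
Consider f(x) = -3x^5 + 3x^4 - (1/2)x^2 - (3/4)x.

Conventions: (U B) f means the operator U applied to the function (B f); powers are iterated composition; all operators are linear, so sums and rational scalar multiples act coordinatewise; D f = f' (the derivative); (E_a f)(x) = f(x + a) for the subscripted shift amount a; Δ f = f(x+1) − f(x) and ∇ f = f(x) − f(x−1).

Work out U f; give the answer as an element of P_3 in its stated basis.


the result is g(x) = -60x^3 - 234x^2 - 312x - 142

D f = -15x^4 + 12x^3 - x - 3/4
E_{2} D f = -15x^4 - 108x^3 - 288x^2 - 337x - 587/4
E_{-1} (E_{2} D) f = -15x^4 - 48x^3 - 54x^2 - 25x - 19/4
Δ E_{-1} (E_{2} D) f = -60x^3 - 234x^2 - 312x - 142


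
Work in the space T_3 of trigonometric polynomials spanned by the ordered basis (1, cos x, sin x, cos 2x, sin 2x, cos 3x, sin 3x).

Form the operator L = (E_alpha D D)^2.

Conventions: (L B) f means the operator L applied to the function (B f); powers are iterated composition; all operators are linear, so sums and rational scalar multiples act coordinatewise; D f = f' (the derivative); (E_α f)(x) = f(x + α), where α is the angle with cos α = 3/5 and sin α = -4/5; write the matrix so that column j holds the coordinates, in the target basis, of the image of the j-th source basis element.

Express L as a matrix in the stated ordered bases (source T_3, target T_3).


image of 1: 0
image of cos x: -(7/25)cos x + (24/25)sin x
image of sin x: -(24/25)cos x - (7/25)sin x
image of cos 2x: -(8432/625)cos 2x - (5376/625)sin 2x
image of sin 2x: (5376/625)cos 2x - (8432/625)sin 2x
image of cos 3x: (951993/15625)cos 3x - (833976/15625)sin 3x
image of sin 3x: (833976/15625)cos 3x + (951993/15625)sin 3x
each image's coordinates form column j of the matrix

the matrix is [[0, 0, 0, 0, 0, 0, 0]; [0, -7/25, -24/25, 0, 0, 0, 0]; [0, 24/25, -7/25, 0, 0, 0, 0]; [0, 0, 0, -8432/625, 5376/625, 0, 0]; [0, 0, 0, -5376/625, -8432/625, 0, 0]; [0, 0, 0, 0, 0, 951993/15625, 833976/15625]; [0, 0, 0, 0, 0, -833976/15625, 951993/15625]] (rows listed top to bottom)


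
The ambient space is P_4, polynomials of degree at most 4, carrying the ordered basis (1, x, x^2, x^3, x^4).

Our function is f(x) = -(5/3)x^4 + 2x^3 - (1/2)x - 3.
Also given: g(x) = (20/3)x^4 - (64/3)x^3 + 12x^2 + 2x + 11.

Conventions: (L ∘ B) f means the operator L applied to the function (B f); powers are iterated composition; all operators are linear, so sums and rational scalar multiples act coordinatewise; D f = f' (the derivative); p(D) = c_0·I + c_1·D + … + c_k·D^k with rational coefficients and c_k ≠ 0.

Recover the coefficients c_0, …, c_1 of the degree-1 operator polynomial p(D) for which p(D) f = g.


p(D) = -4·I + 2·D, i.e. c_0 = -4, c_1 = 2

D^0 f = -(5/3)x^4 + 2x^3 - (1/2)x - 3
D^1 f = -(20/3)x^3 + 6x^2 - 1/2
matching coefficients of g against c_0 f + c_1 Df + … from the top degree down determines the c_i
solution: c_0 = -4, c_1 = 2


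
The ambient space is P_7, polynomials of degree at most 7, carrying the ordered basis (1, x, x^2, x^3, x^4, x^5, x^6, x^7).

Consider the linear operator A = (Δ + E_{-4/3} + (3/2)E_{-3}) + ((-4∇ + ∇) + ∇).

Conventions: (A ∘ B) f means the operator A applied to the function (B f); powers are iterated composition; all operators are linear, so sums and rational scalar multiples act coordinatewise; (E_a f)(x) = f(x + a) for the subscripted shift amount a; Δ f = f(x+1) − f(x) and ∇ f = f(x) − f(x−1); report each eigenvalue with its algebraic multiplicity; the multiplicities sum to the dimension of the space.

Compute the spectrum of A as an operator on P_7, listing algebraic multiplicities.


λ = 5/2 (multiplicity 8)

image of 1: 5/2
image of x: (5/2)x - 41/6
image of x^2: (5/2)x^2 - (41/3)x + 329/18
image of x^3: (5/2)x^3 - (41/2)x^2 + (329/6)x - 2369/54
image of x^4: (5/2)x^4 - (82/3)x^3 + (329/3)x^2 - (4738/27)x + 20681/162
image of x^5: (5/2)x^5 - (205/6)x^4 + (1645/9)x^3 - (11845/27)x^2 + (103405/162)x - 179681/486
image of x^6: (5/2)x^6 - 41x^5 + (1645/6)x^4 - (23690/27)x^3 + (103405/54)x^2 - (179681/81)x + 1606889/1458
image of x^7: (5/2)x^7 - (287/6)x^6 + (2303/6)x^5 - (82915/54)x^4 + (723835/162)x^3 - (1257767/162)x^2 + (11248223/1458)x - 14386049/4374
the matrix is upper triangular; its diagonal is (5/2, 5/2, 5/2, 5/2, 5/2, 5/2, 5/2, 5/2)
for a triangular matrix the eigenvalues are the diagonal entries, with algebraic multiplicity their repetition count


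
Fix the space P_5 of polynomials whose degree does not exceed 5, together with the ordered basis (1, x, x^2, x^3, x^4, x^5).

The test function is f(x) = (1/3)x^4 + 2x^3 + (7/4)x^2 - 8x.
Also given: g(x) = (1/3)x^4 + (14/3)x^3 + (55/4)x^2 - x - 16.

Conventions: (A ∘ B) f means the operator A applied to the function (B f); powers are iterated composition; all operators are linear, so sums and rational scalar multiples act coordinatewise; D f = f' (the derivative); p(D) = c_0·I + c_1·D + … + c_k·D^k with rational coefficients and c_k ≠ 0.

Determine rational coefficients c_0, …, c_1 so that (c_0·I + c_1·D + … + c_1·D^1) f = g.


D^0 f = (1/3)x^4 + 2x^3 + (7/4)x^2 - 8x
D^1 f = (4/3)x^3 + 6x^2 + (7/2)x - 8
matching coefficients of g against c_0 f + c_1 Df + … from the top degree down determines the c_i
solution: c_0 = 1, c_1 = 2

p(D) = I + 2·D, i.e. c_0 = 1, c_1 = 2


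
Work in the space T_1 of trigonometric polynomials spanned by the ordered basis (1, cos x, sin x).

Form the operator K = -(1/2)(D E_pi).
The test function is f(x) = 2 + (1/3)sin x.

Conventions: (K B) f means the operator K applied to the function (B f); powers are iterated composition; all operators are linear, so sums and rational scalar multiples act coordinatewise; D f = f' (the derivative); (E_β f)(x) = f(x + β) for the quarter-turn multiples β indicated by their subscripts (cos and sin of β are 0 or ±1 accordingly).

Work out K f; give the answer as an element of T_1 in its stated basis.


the result is g(x) = (1/6)cos x

E_pi f = 2 - (1/3)sin x
D E_pi f = -(1/3)cos x
(-(1/2)(D E_pi)) f = (1/6)cos x


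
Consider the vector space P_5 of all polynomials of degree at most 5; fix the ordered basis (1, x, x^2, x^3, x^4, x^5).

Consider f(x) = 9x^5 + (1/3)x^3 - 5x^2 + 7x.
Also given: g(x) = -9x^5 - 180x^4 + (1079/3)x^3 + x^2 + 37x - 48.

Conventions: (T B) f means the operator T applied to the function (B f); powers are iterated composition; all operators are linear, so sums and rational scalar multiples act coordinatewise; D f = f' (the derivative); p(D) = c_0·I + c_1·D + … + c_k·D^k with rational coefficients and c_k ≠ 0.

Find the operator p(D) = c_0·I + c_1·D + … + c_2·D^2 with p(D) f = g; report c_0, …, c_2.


c_0 = -1, c_1 = -4, c_2 = 2

D^0 f = 9x^5 + (1/3)x^3 - 5x^2 + 7x
D^1 f = 45x^4 + x^2 - 10x + 7
D^2 f = 180x^3 + 2x - 10
matching coefficients of g against c_0 f + c_1 Df + … from the top degree down determines the c_i
solution: c_0 = -1, c_1 = -4, c_2 = 2


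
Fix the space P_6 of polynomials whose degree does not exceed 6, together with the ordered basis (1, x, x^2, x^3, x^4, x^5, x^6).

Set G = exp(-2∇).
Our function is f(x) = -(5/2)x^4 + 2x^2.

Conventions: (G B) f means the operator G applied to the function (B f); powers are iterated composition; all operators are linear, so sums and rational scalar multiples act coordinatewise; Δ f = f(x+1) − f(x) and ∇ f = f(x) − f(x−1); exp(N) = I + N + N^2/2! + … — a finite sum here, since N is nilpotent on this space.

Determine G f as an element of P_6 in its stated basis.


order-1 term: 20x^3 - 30x^2 + 12x - 1
order-2 term: -60x^2 + 120x - 62
order-3 term: 80x - 120
order-4 term: -40
the series for exp(-2∇) f terminates at order 4
exp(-2∇) f = -(5/2)x^4 + 20x^3 - 88x^2 + 212x - 223

the result is g(x) = -(5/2)x^4 + 20x^3 - 88x^2 + 212x - 223


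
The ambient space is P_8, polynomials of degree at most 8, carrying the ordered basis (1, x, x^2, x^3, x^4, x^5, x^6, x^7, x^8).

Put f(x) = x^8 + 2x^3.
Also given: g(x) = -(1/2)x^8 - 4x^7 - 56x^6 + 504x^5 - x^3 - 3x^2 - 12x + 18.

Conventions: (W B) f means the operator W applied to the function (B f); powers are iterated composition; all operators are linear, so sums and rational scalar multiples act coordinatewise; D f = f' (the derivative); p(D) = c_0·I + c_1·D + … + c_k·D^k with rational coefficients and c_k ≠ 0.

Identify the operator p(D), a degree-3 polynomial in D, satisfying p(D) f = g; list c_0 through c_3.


D^0 f = x^8 + 2x^3
D^1 f = 8x^7 + 6x^2
D^2 f = 56x^6 + 12x
D^3 f = 336x^5 + 12
matching coefficients of g against c_0 f + c_1 Df + … from the top degree down determines the c_i
solution: c_0 = -1/2, c_1 = -1/2, c_2 = -1, c_3 = 3/2

p(D) = -(1/2)·I − (1/2)·D − D^2 + (3/2)·D^3, i.e. c_0 = -1/2, c_1 = -1/2, c_2 = -1, c_3 = 3/2


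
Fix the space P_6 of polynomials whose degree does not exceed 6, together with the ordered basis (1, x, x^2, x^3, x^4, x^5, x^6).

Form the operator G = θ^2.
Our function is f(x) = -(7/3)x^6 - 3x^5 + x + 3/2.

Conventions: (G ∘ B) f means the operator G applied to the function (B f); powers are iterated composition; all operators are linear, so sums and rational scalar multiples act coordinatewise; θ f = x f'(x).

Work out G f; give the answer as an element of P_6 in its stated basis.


θ f = -14x^6 - 15x^5 + x
θ θ f = -84x^6 - 75x^5 + x

g(x) = -84x^6 - 75x^5 + x


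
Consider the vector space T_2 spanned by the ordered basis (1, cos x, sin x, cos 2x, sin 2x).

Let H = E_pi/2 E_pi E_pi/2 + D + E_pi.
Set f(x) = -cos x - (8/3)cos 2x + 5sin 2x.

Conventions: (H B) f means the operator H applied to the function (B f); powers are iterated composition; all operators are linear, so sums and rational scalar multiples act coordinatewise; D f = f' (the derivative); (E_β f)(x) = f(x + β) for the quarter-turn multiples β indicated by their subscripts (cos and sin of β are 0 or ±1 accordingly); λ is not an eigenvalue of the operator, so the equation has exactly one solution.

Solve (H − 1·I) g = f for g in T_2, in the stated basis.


write g with unknown coordinates in the stated basis and equate coefficients in (H − 1·I) g = f
solving from the highest basis element down gives g = (1/2)cos x - (1/2)sin x - (38/15)cos 2x - (1/15)sin 2x
check: H g = -(1/2)cos x - (1/2)sin x - (26/5)cos 2x + (74/15)sin 2x
so H g − 1·g = -cos x - (8/3)cos 2x + 5sin 2x = f ✓

the image equals g(x) = (1/2)cos x - (1/2)sin x - (38/15)cos 2x - (1/15)sin 2x


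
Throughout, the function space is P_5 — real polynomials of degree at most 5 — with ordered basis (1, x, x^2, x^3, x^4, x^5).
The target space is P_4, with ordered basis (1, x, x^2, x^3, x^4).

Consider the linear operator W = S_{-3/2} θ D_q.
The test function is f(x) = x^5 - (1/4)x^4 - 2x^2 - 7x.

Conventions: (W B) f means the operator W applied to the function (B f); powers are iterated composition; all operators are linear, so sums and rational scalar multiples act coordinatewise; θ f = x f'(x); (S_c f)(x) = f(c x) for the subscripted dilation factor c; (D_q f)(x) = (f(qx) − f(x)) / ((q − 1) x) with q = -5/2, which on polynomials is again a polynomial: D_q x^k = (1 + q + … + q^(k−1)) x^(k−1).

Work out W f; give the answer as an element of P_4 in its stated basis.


D_q f = (451/16)x^4 + (87/32)x^3 + 3x - 7
θ D_q f = (451/4)x^4 + (261/32)x^3 + 3x
S_{-3/2} θ D_q f = (36531/64)x^4 - (7047/256)x^3 - (9/2)x

the result is g(x) = (36531/64)x^4 - (7047/256)x^3 - (9/2)x


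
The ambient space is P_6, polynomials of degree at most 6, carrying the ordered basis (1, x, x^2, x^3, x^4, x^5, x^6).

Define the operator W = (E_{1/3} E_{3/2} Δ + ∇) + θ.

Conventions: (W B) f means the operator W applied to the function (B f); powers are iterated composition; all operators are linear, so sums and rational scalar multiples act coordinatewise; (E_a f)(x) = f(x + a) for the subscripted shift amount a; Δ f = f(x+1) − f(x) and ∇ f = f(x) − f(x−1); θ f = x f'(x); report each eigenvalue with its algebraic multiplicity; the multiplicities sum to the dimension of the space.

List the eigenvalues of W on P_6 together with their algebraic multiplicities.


λ = 0 (multiplicity 1), λ = 1 (multiplicity 1), λ = 2 (multiplicity 1), λ = 3 (multiplicity 1), λ = 4 (multiplicity 1), λ = 5 (multiplicity 1), λ = 6 (multiplicity 1)

image of 1: 0
image of x: x + 2
image of x^2: 2x^2 + 4x + 11/3
image of x^3: 3x^3 + 6x^2 + 11x + 211/12
image of x^4: 4x^4 + 8x^3 + 22x^2 + (211/3)x + 1408/27
image of x^5: 5x^5 + 10x^4 + (110/3)x^3 + (1055/6)x^2 + (7040/27)x + 211097/1296
image of x^6: 6x^6 + 12x^5 + 55x^4 + (1055/3)x^3 + (7040/9)x^2 + (211097/216)x + 309991/648
the matrix is upper triangular; its diagonal is (0, 1, 2, 3, 4, 5, 6)
for a triangular matrix the eigenvalues are the diagonal entries, with algebraic multiplicity their repetition count


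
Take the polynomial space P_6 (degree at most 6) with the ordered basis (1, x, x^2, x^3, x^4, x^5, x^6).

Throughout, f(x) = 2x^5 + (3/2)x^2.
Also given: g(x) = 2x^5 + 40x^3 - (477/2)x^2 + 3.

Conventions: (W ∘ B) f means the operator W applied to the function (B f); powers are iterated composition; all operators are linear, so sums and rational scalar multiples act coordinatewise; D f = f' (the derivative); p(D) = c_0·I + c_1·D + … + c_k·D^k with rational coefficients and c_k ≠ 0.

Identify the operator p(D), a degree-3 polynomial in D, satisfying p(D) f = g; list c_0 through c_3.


p(D) = I + D^2 − 2·D^3, i.e. c_0 = 1, c_1 = 0, c_2 = 1, c_3 = -2

D^0 f = 2x^5 + (3/2)x^2
D^1 f = 10x^4 + 3x
D^2 f = 40x^3 + 3
D^3 f = 120x^2
matching coefficients of g against c_0 f + c_1 Df + … from the top degree down determines the c_i
solution: c_0 = 1, c_1 = 0, c_2 = 1, c_3 = -2


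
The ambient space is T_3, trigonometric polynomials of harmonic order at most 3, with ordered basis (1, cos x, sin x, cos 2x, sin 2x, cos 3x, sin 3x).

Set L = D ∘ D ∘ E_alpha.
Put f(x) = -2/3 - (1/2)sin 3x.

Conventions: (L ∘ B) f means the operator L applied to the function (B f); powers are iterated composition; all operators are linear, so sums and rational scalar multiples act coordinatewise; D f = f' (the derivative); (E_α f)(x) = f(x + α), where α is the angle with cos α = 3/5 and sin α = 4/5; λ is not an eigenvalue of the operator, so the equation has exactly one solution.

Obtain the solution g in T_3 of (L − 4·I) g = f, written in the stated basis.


the image equals g(x) = 1/6 - (198/3701)cos 3x - (553/7402)sin 3x

write g with unknown coordinates in the stated basis and equate coefficients in (L − 4·I) g = f
solving from the highest basis element down gives g = 1/6 - (198/3701)cos 3x - (553/7402)sin 3x
check: L g = -(792/3701)cos 3x - (5913/7402)sin 3x
so L g − 4·g = -2/3 - (1/2)sin 3x = f ✓


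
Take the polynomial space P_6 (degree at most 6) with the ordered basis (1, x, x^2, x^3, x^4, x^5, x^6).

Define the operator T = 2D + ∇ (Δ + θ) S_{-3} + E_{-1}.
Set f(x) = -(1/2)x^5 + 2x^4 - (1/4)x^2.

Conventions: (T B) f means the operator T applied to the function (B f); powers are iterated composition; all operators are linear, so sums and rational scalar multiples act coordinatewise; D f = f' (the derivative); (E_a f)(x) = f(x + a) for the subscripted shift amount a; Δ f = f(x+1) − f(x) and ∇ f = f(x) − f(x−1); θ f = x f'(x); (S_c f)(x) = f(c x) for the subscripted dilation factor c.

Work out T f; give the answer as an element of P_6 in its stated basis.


g(x) = -(1/2)x^5 + 3037x^4 - 1050x^3 + (16591/4)x^2 + (1499/2)x + 1143/4

D f = -(5/2)x^4 + 8x^3 - (1/2)x
(2D) f = -5x^4 + 16x^3 - x
S_{-3} f = (243/2)x^5 + 162x^4 - (9/4)x^2
Δ S_{-3} f = (1215/2)x^4 + 1863x^3 + 2187x^2 + 1251x + 1125/4
θ S_{-3} f = (1215/2)x^5 + 648x^4 - (9/2)x^2
(Δ + θ) S_{-3} f = (1215/2)x^5 + (2511/2)x^4 + 1863x^3 + (4365/2)x^2 + 1251x + 1125/4
∇ (Δ + θ) S_{-3} f = (6075/2)x^4 - 1053x^3 + 4131x^2 + (1521/2)x + 567/2
E_{-1} f = -(1/2)x^5 + (9/2)x^4 - 13x^3 + (67/4)x^2 - 10x + 9/4
(2D + ∇ (Δ + θ) S_{-3} + E_{-1}) f = -(1/2)x^5 + 3037x^4 - 1050x^3 + (16591/4)x^2 + (1499/2)x + 1143/4


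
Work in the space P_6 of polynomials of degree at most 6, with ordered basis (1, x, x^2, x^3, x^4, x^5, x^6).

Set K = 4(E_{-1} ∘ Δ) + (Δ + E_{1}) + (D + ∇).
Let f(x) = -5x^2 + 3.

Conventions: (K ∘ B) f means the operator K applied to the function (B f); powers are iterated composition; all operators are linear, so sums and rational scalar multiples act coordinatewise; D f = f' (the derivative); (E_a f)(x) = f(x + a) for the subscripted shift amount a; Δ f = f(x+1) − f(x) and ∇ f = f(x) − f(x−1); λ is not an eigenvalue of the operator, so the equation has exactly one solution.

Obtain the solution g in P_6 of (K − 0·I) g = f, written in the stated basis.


write g with unknown coordinates in the stated basis and equate coefficients in (K − 0·I) g = f
solving from the highest basis element down gives g = -5x^2 + 80x - 652
check: K g = -5x^2 + 3
so K g − 0·g = -5x^2 + 3 = f ✓

the image equals g(x) = -5x^2 + 80x - 652


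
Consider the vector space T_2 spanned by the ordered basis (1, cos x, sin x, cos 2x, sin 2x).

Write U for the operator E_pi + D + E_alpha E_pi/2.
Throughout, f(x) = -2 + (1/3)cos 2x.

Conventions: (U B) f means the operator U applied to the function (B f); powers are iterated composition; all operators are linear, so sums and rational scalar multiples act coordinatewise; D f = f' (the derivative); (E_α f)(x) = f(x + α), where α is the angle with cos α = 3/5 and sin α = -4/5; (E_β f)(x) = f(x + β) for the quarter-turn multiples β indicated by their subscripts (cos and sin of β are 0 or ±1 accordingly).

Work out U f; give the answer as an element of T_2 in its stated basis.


the image equals g(x) = -4 + (32/75)cos 2x - (74/75)sin 2x

E_pi f = -2 + (1/3)cos 2x
D f = -(2/3)sin 2x
E_pi/2 f = -2 - (1/3)cos 2x
E_alpha E_pi/2 f = -2 + (7/75)cos 2x - (8/25)sin 2x
(E_pi + D + E_alpha E_pi/2) f = -4 + (32/75)cos 2x - (74/75)sin 2x


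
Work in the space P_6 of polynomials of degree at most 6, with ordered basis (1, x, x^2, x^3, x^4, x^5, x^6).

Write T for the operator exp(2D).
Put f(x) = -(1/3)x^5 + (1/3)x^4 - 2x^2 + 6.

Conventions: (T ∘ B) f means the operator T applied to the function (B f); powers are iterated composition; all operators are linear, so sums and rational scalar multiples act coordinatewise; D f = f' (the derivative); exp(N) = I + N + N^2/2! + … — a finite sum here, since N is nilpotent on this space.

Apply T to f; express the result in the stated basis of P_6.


the image equals g(x) = -(1/3)x^5 - 3x^4 - (32/3)x^3 - (62/3)x^2 - 24x - 22/3

order-1 term: -(10/3)x^4 + (8/3)x^3 - 8x
order-2 term: -(40/3)x^3 + 8x^2 - 8
order-3 term: -(80/3)x^2 + (32/3)x
order-4 term: -(80/3)x + 16/3
order-5 term: -32/3
the series for exp(2D) f terminates at order 5
exp(2D) f = -(1/3)x^5 - 3x^4 - (32/3)x^3 - (62/3)x^2 - 24x - 22/3


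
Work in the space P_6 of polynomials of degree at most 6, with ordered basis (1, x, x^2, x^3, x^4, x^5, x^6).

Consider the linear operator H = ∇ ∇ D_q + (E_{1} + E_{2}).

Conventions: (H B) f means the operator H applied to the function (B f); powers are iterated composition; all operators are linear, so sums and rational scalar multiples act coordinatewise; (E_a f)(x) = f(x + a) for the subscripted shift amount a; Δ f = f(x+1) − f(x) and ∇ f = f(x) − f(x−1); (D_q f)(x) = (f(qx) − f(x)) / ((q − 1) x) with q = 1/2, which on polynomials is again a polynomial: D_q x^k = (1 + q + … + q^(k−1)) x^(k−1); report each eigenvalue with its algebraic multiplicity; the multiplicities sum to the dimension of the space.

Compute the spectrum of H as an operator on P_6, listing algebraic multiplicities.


λ = 2 (multiplicity 7)

image of 1: 2
image of x: 2x + 3
image of x^2: 2x^2 + 6x + 5
image of x^3: 2x^3 + 9x^2 + 15x + 25/2
image of x^4: 2x^4 + 12x^3 + 30x^2 + (189/4)x + 23/4
image of x^5: 2x^5 + 15x^4 + 50x^3 + (453/4)x^2 + (77/2)x + 481/8
image of x^6: 2x^6 + 18x^5 + 75x^4 + (1755/8)x^3 + (1095/8)x^2 + (5373/16)x + 95/16
the matrix is upper triangular; its diagonal is (2, 2, 2, 2, 2, 2, 2)
for a triangular matrix the eigenvalues are the diagonal entries, with algebraic multiplicity their repetition count


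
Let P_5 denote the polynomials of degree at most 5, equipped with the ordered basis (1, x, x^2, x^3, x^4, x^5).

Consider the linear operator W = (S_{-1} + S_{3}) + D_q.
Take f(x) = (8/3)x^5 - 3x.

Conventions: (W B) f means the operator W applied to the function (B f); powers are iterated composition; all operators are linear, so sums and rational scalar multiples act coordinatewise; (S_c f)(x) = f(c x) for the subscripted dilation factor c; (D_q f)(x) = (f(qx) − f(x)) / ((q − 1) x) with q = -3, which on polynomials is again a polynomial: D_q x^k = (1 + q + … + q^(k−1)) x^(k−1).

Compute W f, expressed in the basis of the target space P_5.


S_{-1} f = -(8/3)x^5 + 3x
S_{3} f = 648x^5 - 9x
(S_{-1} + S_{3}) f = (1936/3)x^5 - 6x
D_q f = (488/3)x^4 - 3
((S_{-1} + S_{3}) + D_q) f = (1936/3)x^5 + (488/3)x^4 - 6x - 3

the image equals g(x) = (1936/3)x^5 + (488/3)x^4 - 6x - 3


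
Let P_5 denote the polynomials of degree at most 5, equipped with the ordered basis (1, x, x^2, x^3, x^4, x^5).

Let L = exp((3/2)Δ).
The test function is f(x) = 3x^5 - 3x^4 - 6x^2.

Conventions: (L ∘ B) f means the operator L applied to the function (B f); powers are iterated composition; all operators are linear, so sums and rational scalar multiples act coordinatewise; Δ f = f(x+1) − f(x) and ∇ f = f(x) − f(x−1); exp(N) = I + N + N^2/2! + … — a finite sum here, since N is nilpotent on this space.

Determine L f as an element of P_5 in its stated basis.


order-1 term: (45/2)x^4 + 27x^3 + 18x^2 - (27/2)x - 9
order-2 term: (135/2)x^3 + 162x^2 + (621/4)x + 81/2
order-3 term: (405/4)x^2 + (1053/4)x + 1539/8
order-4 term: (1215/16)x + 2187/16
order-5 term: 729/32
the series for exp((3/2)Δ) f terminates at order 5
exp((3/2)Δ) f = 3x^5 + (39/2)x^4 + (189/2)x^3 + (1101/4)x^2 + (7695/16)x + 12267/32

the result is g(x) = 3x^5 + (39/2)x^4 + (189/2)x^3 + (1101/4)x^2 + (7695/16)x + 12267/32


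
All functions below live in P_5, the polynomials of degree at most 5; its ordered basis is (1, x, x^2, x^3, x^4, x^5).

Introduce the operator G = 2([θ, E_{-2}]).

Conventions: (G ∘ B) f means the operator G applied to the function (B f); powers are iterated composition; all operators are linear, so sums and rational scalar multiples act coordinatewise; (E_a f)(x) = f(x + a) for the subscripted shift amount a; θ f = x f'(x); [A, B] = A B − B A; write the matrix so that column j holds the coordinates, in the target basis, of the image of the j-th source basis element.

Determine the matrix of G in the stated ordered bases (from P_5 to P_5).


the matrix is [[0, 4, -16, 48, -128, 320]; [0, 0, 8, -48, 192, -640]; [0, 0, 0, 12, -96, 480]; [0, 0, 0, 0, 16, -160]; [0, 0, 0, 0, 0, 20]; [0, 0, 0, 0, 0, 0]] (rows listed top to bottom)

image of 1: 0
image of x: 4
image of x^2: 8x - 16
image of x^3: 12x^2 - 48x + 48
image of x^4: 16x^3 - 96x^2 + 192x - 128
image of x^5: 20x^4 - 160x^3 + 480x^2 - 640x + 320
each image's coordinates form column j of the matrix


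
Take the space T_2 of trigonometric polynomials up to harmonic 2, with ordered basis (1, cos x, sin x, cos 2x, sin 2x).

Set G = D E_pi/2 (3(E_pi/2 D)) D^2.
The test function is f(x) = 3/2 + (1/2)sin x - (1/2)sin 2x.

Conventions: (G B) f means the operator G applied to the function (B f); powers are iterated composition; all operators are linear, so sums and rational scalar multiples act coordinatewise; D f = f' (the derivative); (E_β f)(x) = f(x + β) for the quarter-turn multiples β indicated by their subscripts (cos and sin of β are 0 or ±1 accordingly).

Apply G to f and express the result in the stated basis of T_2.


the image equals g(x) = -(3/2)sin x - 24sin 2x

D f = (1/2)cos x - cos 2x
D D f = -(1/2)sin x + 2sin 2x
D D^2 f = -(1/2)cos x + 4cos 2x
E_pi/2 D D^2 f = (1/2)sin x - 4cos 2x
(3(E_pi/2 D)) D^2 f = (3/2)sin x - 12cos 2x
E_pi/2 (3(E_pi/2 D)) D^2 f = (3/2)cos x + 12cos 2x
D (E_pi/2 (3(E_pi/2 D)) D^2) f = -(3/2)sin x - 24sin 2x


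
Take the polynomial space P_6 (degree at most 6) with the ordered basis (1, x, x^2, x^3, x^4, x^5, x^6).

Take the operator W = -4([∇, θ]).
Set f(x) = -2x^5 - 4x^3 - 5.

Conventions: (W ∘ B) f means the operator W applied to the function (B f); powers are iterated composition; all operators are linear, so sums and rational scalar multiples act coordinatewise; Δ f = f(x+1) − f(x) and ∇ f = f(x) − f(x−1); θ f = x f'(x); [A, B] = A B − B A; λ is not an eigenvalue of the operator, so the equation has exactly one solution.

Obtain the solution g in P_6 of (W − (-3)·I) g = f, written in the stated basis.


the result is g(x) = -(2/3)x^5 - (40/9)x^4 - (196/27)x^3 + (416/27)x^2 + (3712/81)x + 2083/243

write g with unknown coordinates in the stated basis and equate coefficients in (W − (-3)·I) g = f
solving from the highest basis element down gives g = -(2/3)x^5 - (40/9)x^4 - (196/27)x^3 + (416/27)x^2 + (3712/81)x + 2083/243
check: W g = (40/3)x^4 + (160/9)x^3 - (416/9)x^2 - (3712/27)x - 2488/81
so W g − (-3)·g = -2x^5 - 4x^3 - 5 = f ✓


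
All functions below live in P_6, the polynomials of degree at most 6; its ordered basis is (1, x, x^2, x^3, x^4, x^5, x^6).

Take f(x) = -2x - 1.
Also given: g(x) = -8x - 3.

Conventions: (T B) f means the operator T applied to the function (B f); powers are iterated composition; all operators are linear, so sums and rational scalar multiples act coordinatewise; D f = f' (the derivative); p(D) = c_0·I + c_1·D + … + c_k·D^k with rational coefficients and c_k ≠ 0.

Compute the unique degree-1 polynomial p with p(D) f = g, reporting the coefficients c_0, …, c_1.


D^0 f = -2x - 1
D^1 f = -2
matching coefficients of g against c_0 f + c_1 Df + … from the top degree down determines the c_i
solution: c_0 = 4, c_1 = -1/2

p(D) = 4·I − (1/2)·D, i.e. c_0 = 4, c_1 = -1/2


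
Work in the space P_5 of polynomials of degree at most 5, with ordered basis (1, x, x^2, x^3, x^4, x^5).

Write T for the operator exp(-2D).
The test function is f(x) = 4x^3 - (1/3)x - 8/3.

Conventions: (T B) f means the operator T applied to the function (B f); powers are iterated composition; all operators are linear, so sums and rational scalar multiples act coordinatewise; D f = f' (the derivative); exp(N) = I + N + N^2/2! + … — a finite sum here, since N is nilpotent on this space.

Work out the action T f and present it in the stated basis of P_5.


order-1 term: -24x^2 + 2/3
order-2 term: 48x
order-3 term: -32
the series for exp(-2D) f terminates at order 3
exp(-2D) f = 4x^3 - 24x^2 + (143/3)x - 34

the result is g(x) = 4x^3 - 24x^2 + (143/3)x - 34


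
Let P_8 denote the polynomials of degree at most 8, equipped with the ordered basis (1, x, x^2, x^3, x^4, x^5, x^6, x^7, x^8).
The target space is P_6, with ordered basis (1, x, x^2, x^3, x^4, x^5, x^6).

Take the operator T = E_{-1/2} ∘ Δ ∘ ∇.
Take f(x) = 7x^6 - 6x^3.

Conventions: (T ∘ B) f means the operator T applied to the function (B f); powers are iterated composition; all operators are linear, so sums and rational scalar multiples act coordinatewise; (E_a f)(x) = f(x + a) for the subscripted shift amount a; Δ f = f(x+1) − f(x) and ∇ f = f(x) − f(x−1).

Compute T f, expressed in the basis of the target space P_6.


the image equals g(x) = 210x^4 - 420x^3 + 525x^2 - 351x + 781/8

∇ f = 42x^5 - 105x^4 + 140x^3 - 123x^2 + 60x - 13
Δ ∇ f = 210x^4 + 210x^2 - 36x + 14
E_{-1/2} Δ ∇ f = 210x^4 - 420x^3 + 525x^2 - 351x + 781/8


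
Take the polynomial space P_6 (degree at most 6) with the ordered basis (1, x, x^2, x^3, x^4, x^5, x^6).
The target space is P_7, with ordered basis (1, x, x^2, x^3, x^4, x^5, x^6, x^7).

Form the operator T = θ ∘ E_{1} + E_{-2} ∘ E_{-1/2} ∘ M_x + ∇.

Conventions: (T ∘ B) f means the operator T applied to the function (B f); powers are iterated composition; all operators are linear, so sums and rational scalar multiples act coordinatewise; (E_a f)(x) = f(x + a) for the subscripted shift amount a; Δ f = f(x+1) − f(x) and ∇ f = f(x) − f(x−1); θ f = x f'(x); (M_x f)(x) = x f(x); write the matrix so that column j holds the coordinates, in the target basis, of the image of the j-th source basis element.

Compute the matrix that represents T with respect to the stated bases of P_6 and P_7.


the matrix is [[-5/2, 29/4, -133/8, 641/16, -3157/32, 15689/64, -78253/128]; [1, -4, 91/4, -125/2, 3253/16, -9375/16, 110143/64]; [0, 1, -11/2, 93/2, -601/4, 9855/16, -65145/32]; [0, 0, 1, -7, 157/2, -585/2, 23155/16]; [0, 0, 0, 1, -17/2, 475/4, -4015/8]; [0, 0, 0, 0, 1, -10, 669/4]; [0, 0, 0, 0, 0, 1, -23/2]; [0, 0, 0, 0, 0, 0, 1]] (rows listed top to bottom)

image of 1: x - 5/2
image of x: x^2 - 4x + 29/4
image of x^2: x^3 - (11/2)x^2 + (91/4)x - 133/8
image of x^3: x^4 - 7x^3 + (93/2)x^2 - (125/2)x + 641/16
image of x^4: x^5 - (17/2)x^4 + (157/2)x^3 - (601/4)x^2 + (3253/16)x - 3157/32
image of x^5: x^6 - 10x^5 + (475/4)x^4 - (585/2)x^3 + (9855/16)x^2 - (9375/16)x + 15689/64
image of x^6: x^7 - (23/2)x^6 + (669/4)x^5 - (4015/8)x^4 + (23155/16)x^3 - (65145/32)x^2 + (110143/64)x - 78253/128
each image's coordinates form column j of the matrix


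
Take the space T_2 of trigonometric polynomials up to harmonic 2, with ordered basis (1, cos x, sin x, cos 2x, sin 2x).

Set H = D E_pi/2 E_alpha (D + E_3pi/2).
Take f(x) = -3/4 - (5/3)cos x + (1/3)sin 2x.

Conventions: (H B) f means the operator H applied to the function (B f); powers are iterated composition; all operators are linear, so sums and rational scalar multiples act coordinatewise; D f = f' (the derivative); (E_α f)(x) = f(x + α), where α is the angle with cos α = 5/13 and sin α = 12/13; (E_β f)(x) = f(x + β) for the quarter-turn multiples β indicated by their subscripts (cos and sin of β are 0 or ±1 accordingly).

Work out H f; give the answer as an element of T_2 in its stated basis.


D f = (5/3)sin x + (2/3)cos 2x
E_3pi/2 f = -3/4 - (5/3)sin x - (1/3)sin 2x
(D + E_3pi/2) f = -3/4 + (2/3)cos 2x - (1/3)sin 2x
E_alpha (D + E_3pi/2) f = -3/4 - (358/507)cos 2x - (121/507)sin 2x
E_pi/2 E_alpha (D + E_3pi/2) f = -3/4 + (358/507)cos 2x + (121/507)sin 2x
D E_pi/2 E_alpha (D + E_3pi/2) f = (242/507)cos 2x - (716/507)sin 2x

g(x) = (242/507)cos 2x - (716/507)sin 2x


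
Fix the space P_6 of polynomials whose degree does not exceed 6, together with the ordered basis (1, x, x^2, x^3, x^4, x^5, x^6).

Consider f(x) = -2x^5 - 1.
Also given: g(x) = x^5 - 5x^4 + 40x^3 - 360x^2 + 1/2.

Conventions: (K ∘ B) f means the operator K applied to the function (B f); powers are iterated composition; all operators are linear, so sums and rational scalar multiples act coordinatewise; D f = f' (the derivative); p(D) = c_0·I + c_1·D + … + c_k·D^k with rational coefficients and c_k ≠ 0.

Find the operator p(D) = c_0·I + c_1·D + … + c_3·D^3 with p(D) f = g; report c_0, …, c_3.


D^0 f = -2x^5 - 1
D^1 f = -10x^4
D^2 f = -40x^3
D^3 f = -120x^2
matching coefficients of g against c_0 f + c_1 Df + … from the top degree down determines the c_i
solution: c_0 = -1/2, c_1 = 1/2, c_2 = -1, c_3 = 3

p(D) = -(1/2)·I + (1/2)·D − D^2 + 3·D^3, i.e. c_0 = -1/2, c_1 = 1/2, c_2 = -1, c_3 = 3


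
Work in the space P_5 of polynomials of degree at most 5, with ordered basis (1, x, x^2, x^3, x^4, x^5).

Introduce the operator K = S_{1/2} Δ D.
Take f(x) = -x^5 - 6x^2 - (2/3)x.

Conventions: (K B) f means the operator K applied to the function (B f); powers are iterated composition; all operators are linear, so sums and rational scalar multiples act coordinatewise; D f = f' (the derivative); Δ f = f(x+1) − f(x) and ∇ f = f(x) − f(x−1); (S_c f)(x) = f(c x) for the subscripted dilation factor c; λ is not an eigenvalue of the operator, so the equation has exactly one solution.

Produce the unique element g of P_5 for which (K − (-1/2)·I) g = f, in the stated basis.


g(x) = -2x^5 + 10x^3 + 18x^2 - (64/3)x - 112

write g with unknown coordinates in the stated basis and equate coefficients in (K − (-1/2)·I) g = f
solving from the highest basis element down gives g = -2x^5 + 10x^3 + 18x^2 - (64/3)x - 112
check: K g = -5x^3 - 15x^2 + 10x + 56
so K g − (-1/2)·g = -x^5 - 6x^2 - (2/3)x = f ✓
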